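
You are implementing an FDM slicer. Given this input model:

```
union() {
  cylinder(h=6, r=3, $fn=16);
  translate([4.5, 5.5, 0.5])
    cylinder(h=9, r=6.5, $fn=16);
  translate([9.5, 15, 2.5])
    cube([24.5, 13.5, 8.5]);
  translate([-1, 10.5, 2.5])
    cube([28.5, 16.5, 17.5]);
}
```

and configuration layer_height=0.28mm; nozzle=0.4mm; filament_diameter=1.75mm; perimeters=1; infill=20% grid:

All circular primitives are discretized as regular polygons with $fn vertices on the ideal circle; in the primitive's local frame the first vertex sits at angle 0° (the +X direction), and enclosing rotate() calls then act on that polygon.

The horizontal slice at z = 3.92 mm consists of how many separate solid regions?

1

At z = 3.92 mm: the r=3 cylinder gives a regular 16-gon of circumradius 3 (constant along its height); the cylinder at (4.5, 5.5): section is a regular 16-gon, circumradius r=6.5; the cube at (9.5, 15) (footprint 24.5×13.5) is included at this height; the 28.5×16.5 cube at (-1, 10.5) contributes its full rectangle; Merging all regions: the regions partially overlap (shared area 232.32 mm²), so overlapping operands fuse into one piece — 1 connected region. The result has 1 disconnected region.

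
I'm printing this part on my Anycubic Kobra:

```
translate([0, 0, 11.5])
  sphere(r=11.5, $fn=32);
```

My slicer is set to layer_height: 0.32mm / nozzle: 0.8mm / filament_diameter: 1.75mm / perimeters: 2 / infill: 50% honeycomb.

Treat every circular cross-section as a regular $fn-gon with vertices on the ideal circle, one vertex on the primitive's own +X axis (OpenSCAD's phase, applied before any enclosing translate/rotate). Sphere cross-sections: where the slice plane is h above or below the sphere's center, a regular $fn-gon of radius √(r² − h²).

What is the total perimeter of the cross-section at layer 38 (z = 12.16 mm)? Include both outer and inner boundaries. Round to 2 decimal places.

At z = 12.16 mm: the r=11.5 sphere contributes a regular 32-gon of circumradius √(11.5²−0.66²) = 11.481 (perimeter = 2·32·11.481·sin(180°/32) = 72.02 mm). Overall, the cross-section is a single solid region. Total boundary length (outer) = 72.02 mm.

72.02 mm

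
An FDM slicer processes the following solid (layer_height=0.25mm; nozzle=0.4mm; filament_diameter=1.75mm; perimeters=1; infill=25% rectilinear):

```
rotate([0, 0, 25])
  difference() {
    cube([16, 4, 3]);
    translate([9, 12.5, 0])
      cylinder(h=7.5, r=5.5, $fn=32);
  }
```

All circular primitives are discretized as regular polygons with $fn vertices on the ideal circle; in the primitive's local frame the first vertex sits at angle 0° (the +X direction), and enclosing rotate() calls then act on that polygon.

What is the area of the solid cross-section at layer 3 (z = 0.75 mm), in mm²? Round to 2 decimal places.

64.00 mm²

At z = 0.75 mm: the 16×4 cube contributes its full rectangle (area 64.00 mm²); the cylinder at (9, 12.5): section is a regular 32-gon, circumradius r=5.5 (area = (32/2)·5.500²·sin(360°/32) = 94.42 mm²); After the difference (first − rest): starting from the 16×4 cube (64.00 mm²), the r=5.5 cylinder at (9, 12.5) misses the remaining region (no effect) — area = 64.00 mm²; (whole slice rotated 25° about Z — lengths, areas and connectivity unchanged). Overall, the cross-section is a single solid region. Net area = 64.00 mm².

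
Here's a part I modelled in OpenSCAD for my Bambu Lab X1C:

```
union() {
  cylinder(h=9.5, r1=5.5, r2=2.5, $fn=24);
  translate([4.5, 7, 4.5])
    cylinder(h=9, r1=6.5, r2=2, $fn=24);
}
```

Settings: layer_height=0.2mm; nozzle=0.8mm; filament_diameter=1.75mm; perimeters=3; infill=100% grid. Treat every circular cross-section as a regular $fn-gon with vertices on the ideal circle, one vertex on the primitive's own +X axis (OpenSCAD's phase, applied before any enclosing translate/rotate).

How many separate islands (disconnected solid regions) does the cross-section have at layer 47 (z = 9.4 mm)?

At z = 9.4 mm: the cone: at t=0.989 of its height the radius interpolates to r₁+(r₂−r₁)t = 2.532, giving a regular 24-gon of that circumradius; the cone at (4.5, 7): at t=0.544 of its height the radius interpolates to r₁+(r₂−r₁)t = 4.050, giving a regular 24-gon of that circumradius; Merging all regions: the 2 present regions are separate (no shared area or edge), so areas and boundary lengths simply add and each stays a separate island — 2 connected regions. Overall, the cross-section has 2 separate islands. Island count = 2.

2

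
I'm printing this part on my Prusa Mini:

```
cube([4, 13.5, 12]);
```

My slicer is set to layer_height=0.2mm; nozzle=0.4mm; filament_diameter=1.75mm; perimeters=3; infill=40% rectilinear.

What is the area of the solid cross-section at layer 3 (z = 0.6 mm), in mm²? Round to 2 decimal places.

54.00 mm²

At z = 0.6 mm: the cube (footprint 4×13.5) is included at this height (area 54.00 mm²). Overall, the cross-section is a single solid region. Net area = 54.00 mm².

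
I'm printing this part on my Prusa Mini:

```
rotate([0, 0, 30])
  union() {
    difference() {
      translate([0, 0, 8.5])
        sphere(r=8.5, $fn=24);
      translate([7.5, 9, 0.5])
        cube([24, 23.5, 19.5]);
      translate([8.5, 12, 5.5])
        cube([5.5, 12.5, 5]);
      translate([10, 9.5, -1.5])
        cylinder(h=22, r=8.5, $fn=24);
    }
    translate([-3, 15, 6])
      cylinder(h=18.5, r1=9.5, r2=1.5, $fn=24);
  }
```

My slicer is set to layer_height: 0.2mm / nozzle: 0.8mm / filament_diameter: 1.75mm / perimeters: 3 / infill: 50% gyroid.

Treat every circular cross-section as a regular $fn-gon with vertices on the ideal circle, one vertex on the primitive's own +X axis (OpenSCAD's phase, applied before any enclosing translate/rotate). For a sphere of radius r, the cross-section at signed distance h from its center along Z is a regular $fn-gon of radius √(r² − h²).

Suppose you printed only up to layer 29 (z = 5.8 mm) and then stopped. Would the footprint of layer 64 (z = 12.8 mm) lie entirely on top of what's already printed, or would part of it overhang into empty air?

Compare the two slices. At z = 5.8: the r=8.5 sphere contributes a regular 24-gon of circumradius √(8.5²−2.7²) = 8.060 (area = (24/2)·8.060²·sin(360°/24) = 201.75 mm²); the cube at (7.5, 9) (footprint 24×23.5) is included at this height (area 564.00 mm²); the cube at (8.5, 12) (footprint 5.5×12.5) is included at this height (area 68.75 mm²); the r=8.5 cylinder at (10, 9.5) contributes a regular 24-gon of circumradius 8.5 (area = (24/2)·8.500²·sin(360°/24) = 224.40 mm²); After the difference (first − rest): starting from the r=8.5 sphere (201.75 mm²), the 24×23.5 cube at (7.5, 9) misses the remaining region (no effect); the 5.5×12.5 cube at (8.5, 12) misses the remaining region (no effect); the r=8.5 cylinder at (10, 9.5) partially overlaps it — only the 16.32 mm² overlap (of its 224.40 mm²) is removed, clipping the outline — area = 185.44 mm²; the cone at (-3, 15) does not reach this height (z outside [6, 24.5]); Merging all regions: only the result so far is present, so the union is just that shape — area = 185.44 mm²; (rotated 30° about Z; rotation is an isometry so areas/perimeters/island counts are preserved). At z = 12.8: the sphere: section is a regular 24-gon, circumradius = √(r²−h²) = √(8.5²−4.3²) = 7.332 (area = (24/2)·7.332²·sin(360°/24) = 166.97 mm²); the 24×23.5 cube at (7.5, 9) contributes its full rectangle (area 564.00 mm²); the cube at (8.5, 12) is absent (z outside [5.5, 10.5]); the r=8.5 cylinder at (10, 9.5) contributes a regular 24-gon of circumradius 8.5 (area = (24/2)·8.500²·sin(360°/24) = 224.40 mm²); Subtracting the remaining from the first: starting from the r=8.5 sphere (166.97 mm²), the 24×23.5 cube at (7.5, 9) misses the remaining region (no effect); the r=8.5 cylinder at (10, 9.5) partially overlaps it — only the 9.94 mm² overlap (of its 224.40 mm²) is removed, clipping the outline — area = 157.03 mm²; the cone at (-3, 15) (r1=9.5→r2=1.5) has section circumradius 6.559 here — a regular 24-gon (area = (24/2)·6.559²·sin(360°/24) = 133.63 mm²); Taking the union: the 2 present regions are separate (no shared area or edge), so areas and boundary lengths simply add and each stays a separate island — area = 290.66 mm²; (rotated 30° about Z; rotation is an isometry so areas/perimeters/island counts are preserved). Checking containment: at z = 12.8 the cross-section extends beyond the z = 5.8 cross-section by about 133.63 mm².

part overhangs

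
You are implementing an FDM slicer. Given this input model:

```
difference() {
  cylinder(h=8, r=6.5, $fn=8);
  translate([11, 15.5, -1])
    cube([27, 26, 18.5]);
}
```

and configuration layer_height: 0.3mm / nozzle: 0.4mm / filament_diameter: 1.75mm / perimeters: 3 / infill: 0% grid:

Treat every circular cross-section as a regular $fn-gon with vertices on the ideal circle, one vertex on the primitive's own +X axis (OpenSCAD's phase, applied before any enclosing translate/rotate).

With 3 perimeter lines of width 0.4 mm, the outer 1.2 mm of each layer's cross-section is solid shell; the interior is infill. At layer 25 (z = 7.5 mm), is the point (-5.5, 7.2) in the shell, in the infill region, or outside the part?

outside

At z = 7.5 mm: the r=6.5 cylinder contributes a regular 8-gon of circumradius 6.5; the 27×26 cube at (11, 15.5) contributes its full rectangle; Taking the first minus the rest: starting from the r=6.5 cylinder, the 27×26 cube at (11, 15.5) misses the remaining region (no effect) — 1 connected region. Overall, the cross-section is a single solid region. The nearest boundary edge runs (-4.60, 4.60)→(0.00, 6.50); distance from the point to it = 2.75 mm. The point is not inside any of the regions above, so it lies outside the cross-section (2.75 mm from the nearest boundary).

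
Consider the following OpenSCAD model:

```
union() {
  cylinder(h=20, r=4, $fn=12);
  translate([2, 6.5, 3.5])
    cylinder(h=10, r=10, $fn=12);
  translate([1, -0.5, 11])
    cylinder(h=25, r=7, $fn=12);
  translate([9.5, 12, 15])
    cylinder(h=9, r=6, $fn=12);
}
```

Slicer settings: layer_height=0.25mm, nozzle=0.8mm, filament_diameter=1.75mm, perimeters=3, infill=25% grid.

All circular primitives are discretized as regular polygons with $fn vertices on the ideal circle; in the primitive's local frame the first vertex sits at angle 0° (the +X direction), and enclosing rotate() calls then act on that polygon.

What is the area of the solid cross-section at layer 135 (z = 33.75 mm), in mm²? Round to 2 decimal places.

147.00 mm²

At z = 33.75 mm: the cylinder is absent (z outside [0, 20]); the cylinder at (2, 6.5) is not intersected at this z (z outside [3.5, 13.5]); the r=7 cylinder at (1, -0.5) gives a regular 12-gon of circumradius 7 (constant along its height) (area = (12/2)·7.000²·sin(360°/12) = 147.00 mm²); the cylinder at (9.5, 12) does not reach this height (z outside [15, 24]); Taking the union: only the r=7 cylinder at (1, -0.5) is present, so the union is just that shape — area = 147.00 mm². Overall, the cross-section is a single solid region. Net area = 147.00 mm².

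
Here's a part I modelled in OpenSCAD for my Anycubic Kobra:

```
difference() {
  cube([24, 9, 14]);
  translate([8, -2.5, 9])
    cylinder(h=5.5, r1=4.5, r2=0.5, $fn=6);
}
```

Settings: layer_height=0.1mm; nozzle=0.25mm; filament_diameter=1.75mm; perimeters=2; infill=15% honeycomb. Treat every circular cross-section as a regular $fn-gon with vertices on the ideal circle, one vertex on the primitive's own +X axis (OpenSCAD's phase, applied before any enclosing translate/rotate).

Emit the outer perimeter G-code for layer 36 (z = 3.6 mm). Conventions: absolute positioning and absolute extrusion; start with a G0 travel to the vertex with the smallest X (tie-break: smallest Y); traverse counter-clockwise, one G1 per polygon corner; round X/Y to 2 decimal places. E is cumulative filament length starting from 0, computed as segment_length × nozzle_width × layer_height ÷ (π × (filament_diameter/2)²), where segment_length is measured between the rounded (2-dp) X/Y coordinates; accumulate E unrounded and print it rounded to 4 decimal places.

At z = 3.6 mm: the cube (footprint 24×9) is included at this height; the cone at (8, -2.5) does not reach this height (z outside [9, 14.5]); Taking the first minus the rest: none of the subtracted shapes is present at this height, so the 24×9 cube is unchanged — 1 connected region. The outline is a single polygon with 4 vertices. Extrusion per mm of travel: 0.25 × 0.1 / (π × 0.875²) = 0.010394. Accumulating E over each segment gives final E = 0.6860.

G0 X0.00 Y0.00 Z3.60
G1 X24.00 Y0.00 E0.2495
G1 X24.00 Y9.00 E0.3430
G1 X0.00 Y9.00 E0.5924
G1 X0.00 Y0.00 E0.6860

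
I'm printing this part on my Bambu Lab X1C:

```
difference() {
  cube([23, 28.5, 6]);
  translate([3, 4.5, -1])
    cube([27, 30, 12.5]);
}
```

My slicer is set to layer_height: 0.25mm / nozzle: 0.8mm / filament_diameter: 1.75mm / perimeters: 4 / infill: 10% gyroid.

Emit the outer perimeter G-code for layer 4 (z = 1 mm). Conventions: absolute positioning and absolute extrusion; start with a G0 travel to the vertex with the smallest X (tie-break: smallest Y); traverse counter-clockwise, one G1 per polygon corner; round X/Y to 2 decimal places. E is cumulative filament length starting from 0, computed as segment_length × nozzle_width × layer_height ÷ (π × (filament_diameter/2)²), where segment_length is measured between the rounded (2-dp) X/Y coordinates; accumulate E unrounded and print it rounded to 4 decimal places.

G0 X0.00 Y0.00 Z1.00
G1 X23.00 Y0.00 E1.9125
G1 X23.00 Y4.50 E2.2866
G1 X3.00 Y4.50 E3.9496
G1 X3.00 Y28.50 E5.9452
G1 X0.00 Y28.50 E6.1947
G1 X0.00 Y0.00 E8.5645

At z = 1 mm: the 23×28.5 cube contributes its full rectangle; the 27×30 cube at (3, 4.5) contributes its full rectangle; Subtracting the remaining from the first: starting from the 23×28.5 cube, the 27×30 cube at (3, 4.5) partially overlaps it — only the 480.00 mm² overlap (of its 810.00 mm²) is removed, clipping the outline — 1 connected region. The outline is a single polygon with 6 vertices. Extrusion per mm of travel: 0.8 × 0.25 / (π × 0.875²) = 0.083150. Accumulating E over each segment gives final E = 8.5645.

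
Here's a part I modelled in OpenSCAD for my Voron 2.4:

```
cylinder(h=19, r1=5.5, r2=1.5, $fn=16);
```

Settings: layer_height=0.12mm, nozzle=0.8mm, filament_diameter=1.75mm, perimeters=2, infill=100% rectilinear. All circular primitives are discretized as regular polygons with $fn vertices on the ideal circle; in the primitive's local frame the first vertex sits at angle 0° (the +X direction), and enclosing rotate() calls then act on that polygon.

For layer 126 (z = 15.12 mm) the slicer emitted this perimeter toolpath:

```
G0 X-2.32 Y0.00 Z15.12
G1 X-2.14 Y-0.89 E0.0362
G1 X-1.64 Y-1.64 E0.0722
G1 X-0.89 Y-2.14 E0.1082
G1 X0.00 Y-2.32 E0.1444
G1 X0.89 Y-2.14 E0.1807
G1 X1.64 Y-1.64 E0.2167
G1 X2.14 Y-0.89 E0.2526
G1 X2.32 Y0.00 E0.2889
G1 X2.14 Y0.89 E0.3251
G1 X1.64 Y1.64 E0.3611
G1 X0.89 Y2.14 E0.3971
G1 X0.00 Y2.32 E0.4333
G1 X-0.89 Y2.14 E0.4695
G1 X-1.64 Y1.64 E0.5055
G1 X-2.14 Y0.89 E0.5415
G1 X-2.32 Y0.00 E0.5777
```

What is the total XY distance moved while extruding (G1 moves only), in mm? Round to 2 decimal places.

Sum the Euclidean lengths of each G1 segment: total = 14.48 mm.

14.48 mm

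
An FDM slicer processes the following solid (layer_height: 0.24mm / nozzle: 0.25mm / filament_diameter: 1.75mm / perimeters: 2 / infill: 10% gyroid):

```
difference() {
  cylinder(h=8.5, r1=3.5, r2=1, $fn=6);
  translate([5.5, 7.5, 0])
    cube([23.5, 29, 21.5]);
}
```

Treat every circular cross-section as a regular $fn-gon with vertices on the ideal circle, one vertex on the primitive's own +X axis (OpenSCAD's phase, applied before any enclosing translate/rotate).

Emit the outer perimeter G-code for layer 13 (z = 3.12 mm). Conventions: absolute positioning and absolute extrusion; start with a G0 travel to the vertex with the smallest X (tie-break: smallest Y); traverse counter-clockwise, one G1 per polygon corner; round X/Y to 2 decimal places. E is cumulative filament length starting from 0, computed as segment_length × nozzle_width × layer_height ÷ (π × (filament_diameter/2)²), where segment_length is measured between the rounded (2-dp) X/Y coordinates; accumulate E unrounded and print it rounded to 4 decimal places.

G0 X-2.58 Y0.00 Z3.12
G1 X-1.29 Y-2.24 E0.0645
G1 X1.29 Y-2.24 E0.1288
G1 X2.58 Y0.00 E0.1933
G1 X1.29 Y2.24 E0.2578
G1 X-1.29 Y2.24 E0.3222
G1 X-2.58 Y0.00 E0.3866

At z = 3.12 mm: the cone: at t=0.367 of its height the radius interpolates to r₁+(r₂−r₁)t = 2.582, giving a regular 6-gon of that circumradius; the cube at (5.5, 7.5) (footprint 23.5×29) is included at this height; Taking the first minus the rest: starting from the cone, the 23.5×29 cube at (5.5, 7.5) misses the remaining region (no effect) — 1 connected region. The outline is a single polygon with 6 vertices. Extrusion per mm of travel: 0.25 × 0.24 / (π × 0.875²) = 0.024945. Accumulating E over each segment gives final E = 0.3866.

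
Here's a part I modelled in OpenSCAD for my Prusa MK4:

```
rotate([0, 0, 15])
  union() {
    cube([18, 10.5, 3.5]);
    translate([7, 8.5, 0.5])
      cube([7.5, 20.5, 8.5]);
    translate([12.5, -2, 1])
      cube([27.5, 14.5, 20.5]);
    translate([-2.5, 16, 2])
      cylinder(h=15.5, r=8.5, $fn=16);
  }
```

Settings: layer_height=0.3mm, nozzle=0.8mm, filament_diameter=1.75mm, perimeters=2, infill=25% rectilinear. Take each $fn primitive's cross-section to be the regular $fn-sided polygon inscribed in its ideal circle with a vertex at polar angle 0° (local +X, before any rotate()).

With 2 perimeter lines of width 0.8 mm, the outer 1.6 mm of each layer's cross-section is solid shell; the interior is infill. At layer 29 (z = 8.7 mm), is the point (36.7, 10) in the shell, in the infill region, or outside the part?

infill

At z = 8.7 mm: the cube does not reach this height (z outside [0, 3.5]); the cube at (7, 8.5) (footprint 7.5×20.5) is included at this height; the 27.5×14.5 cube at (12.5, -2) contributes its full rectangle; the cylinder at (-2.5, 16): section is a regular 16-gon, circumradius r=8.5; Merging all regions: the regions partially overlap (shared area 8.00 mm²), so overlapping operands fuse into one piece — 2 connected regions; (whole slice rotated 15° about Z — lengths, areas and connectivity unchanged). Overall, the cross-section has 2 separate islands. Undo the 15° rotation: the query point maps to (38.038, 0.161) in the un-rotated model frame. The nearest boundary edge runs (40.00, 12.50)→(40.00, -2.00); distance from the point to it = 1.96 mm. (Shell/infill is judged within the island containing the point — the largest one.) The point is inside the cross-section and 1.96 mm from the nearest boundary — more than the 1.6 mm shell width (2 × 0.8), so it's in the infill interior.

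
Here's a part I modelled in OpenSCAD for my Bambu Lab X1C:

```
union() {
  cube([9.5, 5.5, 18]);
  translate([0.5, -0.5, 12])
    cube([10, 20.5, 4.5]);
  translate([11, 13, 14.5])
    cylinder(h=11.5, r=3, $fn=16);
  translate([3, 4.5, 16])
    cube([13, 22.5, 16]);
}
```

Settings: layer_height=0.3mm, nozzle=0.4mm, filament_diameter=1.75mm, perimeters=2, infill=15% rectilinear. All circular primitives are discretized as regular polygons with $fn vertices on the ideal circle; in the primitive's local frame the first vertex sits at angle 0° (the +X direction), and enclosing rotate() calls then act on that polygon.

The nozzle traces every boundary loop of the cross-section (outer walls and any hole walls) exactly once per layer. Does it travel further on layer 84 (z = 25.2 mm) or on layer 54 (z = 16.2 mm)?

Layer 84 (z = 25.2): the cube is absent (z outside [0, 18]); the cube at (0.5, -0.5) is not intersected at this z (z outside [12, 16.5]); the r=3 cylinder at (11, 13) contributes a regular 16-gon of circumradius 3 (perimeter = 2·16·3.000·sin(180°/16) = 18.73 mm); the 13×22.5 cube at (3, 4.5) contributes its full rectangle (perimeter 71.00 mm); Merging all regions: the r=3 cylinder at (11, 13) lies entirely inside the 13×22.5 cube at (3, 4.5), so the union is just the 13×22.5 cube at (3, 4.5) — boundary = 71.00 mm. So its perimeter = 71.00 mm. Layer 54 (z = 16.2): the cube is present — its section is the full 9.5×5.5 rectangle (perimeter 30.00 mm); the 10×20.5 cube at (0.5, -0.5) contributes its full rectangle (perimeter 61.00 mm); the r=3 cylinder at (11, 13) gives a regular 16-gon of circumradius 3 (constant along its height) (perimeter = 2·16·3.000·sin(180°/16) = 18.73 mm); the 13×22.5 cube at (3, 4.5) contributes its full rectangle (perimeter 71.00 mm); Taking the union: the regions partially overlap (shared area 193.30 mm²), so the edge portions inside another operand are dropped and the merged outline is re-measured after clipping — boundary = 87.00 mm. So its perimeter = 87.00 mm. Layer 54 is larger (87.00 vs 71.00 mm).

layer 54 (z = 16.2 mm)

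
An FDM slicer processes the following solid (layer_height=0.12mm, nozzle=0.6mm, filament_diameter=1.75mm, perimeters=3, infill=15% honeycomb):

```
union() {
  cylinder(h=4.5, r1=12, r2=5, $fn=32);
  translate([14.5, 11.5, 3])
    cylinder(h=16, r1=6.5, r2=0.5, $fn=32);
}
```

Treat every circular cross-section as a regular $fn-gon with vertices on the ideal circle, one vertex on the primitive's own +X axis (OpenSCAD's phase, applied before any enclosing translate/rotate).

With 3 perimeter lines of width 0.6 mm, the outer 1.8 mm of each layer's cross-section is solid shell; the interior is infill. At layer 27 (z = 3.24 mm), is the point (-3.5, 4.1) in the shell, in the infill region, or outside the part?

shell

At z = 3.24 mm: the cone contributes a regular 32-gon of circumradius 6.960 (interpolated between r1=12 and r2=5 at t=0.720); the cone at (14.5, 11.5) (r1=6.5→r2=0.5) has section circumradius 6.410 here — a regular 32-gon; Taking the union: the 2 present regions are separate (no shared area or edge), so areas and boundary lengths simply add and each stays a separate island — 2 connected regions. Overall, the cross-section has 2 separate islands. The nearest boundary edge runs (-4.92, 4.92)→(-3.87, 5.79); distance from the point to it = 1.54 mm. (Shell/infill is judged within the island containing the point — the largest one.) The point is inside the cross-section, 1.54 mm from the nearest boundary — within the 1.8 mm shell band (3 × 0.6).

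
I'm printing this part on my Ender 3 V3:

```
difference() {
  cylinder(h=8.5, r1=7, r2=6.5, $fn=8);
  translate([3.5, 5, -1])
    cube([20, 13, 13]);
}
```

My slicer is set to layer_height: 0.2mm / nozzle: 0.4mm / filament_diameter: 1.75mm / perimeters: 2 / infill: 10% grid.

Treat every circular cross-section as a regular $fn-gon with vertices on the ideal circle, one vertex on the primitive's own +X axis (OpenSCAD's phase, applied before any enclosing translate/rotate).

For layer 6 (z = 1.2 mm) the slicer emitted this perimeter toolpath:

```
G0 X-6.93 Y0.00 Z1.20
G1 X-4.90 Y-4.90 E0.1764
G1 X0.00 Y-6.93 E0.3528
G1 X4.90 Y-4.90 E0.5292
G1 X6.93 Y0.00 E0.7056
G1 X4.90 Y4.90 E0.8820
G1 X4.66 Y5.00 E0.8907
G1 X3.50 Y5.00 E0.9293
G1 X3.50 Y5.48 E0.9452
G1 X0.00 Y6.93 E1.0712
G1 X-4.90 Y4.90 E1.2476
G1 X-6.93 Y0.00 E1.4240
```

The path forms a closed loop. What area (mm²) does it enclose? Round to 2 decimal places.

Apply the shoelace formula to the sequence of (X, Y) vertices; enclosed area = 135.55 mm².

135.55 mm²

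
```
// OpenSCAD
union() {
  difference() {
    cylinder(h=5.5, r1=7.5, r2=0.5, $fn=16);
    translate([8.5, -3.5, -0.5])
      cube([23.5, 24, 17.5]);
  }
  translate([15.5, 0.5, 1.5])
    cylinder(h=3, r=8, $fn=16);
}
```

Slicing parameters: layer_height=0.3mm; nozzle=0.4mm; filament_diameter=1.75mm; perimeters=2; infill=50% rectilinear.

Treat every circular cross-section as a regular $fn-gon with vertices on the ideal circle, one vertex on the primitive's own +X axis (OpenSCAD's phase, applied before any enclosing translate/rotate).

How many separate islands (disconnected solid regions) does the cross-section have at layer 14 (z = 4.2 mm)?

At z = 4.2 mm: the cone (r1=7.5→r2=0.5) has section circumradius 2.155 here — a regular 16-gon; the cube at (8.5, -3.5) is present — its section is the full 23.5×24 rectangle; Subtracting the remaining from the first: starting from the cone, the 23.5×24 cube at (8.5, -3.5) misses the remaining region (no effect) — 1 connected region; the r=8 cylinder at (15.5, 0.5) contributes a regular 16-gon of circumradius 8; Taking the union: the 2 present regions are separate (no shared area or edge), so areas and boundary lengths simply add and each stays a separate island — 2 connected regions. Overall, the cross-section has 2 separate islands. Island count = 2.

2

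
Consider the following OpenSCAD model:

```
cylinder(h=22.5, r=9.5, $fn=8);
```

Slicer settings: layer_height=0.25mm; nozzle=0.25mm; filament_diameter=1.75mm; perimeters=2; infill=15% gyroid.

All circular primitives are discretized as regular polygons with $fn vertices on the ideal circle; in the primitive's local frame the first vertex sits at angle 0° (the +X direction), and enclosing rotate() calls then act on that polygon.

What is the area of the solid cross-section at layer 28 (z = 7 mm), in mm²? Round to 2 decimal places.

At z = 7 mm: the r=9.5 cylinder gives a regular 8-gon of circumradius 9.5 (constant along its height) (area = (8/2)·9.500²·sin(360°/8) = 255.27 mm²). Overall, the cross-section is a single solid region. Net area = 255.27 mm².

255.27 mm²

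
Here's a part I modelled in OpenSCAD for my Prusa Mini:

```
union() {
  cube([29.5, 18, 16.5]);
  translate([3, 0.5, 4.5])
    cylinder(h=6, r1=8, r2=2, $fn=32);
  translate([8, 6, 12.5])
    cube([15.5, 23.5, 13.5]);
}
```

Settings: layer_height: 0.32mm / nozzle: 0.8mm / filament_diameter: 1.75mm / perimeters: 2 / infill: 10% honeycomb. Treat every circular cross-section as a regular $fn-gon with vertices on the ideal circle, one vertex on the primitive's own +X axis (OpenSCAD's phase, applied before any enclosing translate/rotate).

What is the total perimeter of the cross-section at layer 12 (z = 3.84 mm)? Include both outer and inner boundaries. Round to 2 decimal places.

At z = 3.84 mm: the 29.5×18 cube contributes its full rectangle (perimeter 95.00 mm); the cone at (3, 0.5) does not reach this height (z outside [4.5, 10.5]); the cube at (8, 6) is not intersected at this z (z outside [12.5, 26]); Taking the union: only the 29.5×18 cube is present, so the union is just that shape — boundary = 95.00 mm. Overall, the cross-section is a single solid region. Total boundary length (outer) = 95.00 mm.

95.00 mm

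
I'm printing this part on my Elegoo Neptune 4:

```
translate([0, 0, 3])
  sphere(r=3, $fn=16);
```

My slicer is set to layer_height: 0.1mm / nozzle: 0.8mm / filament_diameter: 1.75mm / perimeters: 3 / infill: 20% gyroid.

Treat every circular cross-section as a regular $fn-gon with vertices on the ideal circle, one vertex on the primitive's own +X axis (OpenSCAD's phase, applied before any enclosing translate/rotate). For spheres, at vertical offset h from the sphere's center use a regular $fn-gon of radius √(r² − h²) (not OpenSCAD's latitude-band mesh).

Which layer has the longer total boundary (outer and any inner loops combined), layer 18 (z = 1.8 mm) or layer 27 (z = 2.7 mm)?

Layer 18 (z = 1.8): the sphere: section is a regular 16-gon, circumradius = √(r²−h²) = √(3²−1.2²) = 2.750 (perimeter = 2·16·2.750·sin(180°/16) = 17.17 mm). So its perimeter = 17.17 mm. Layer 27 (z = 2.7): the r=3 sphere slices to a regular 16-gon of circumradius 2.985 (√(r²−h²) with h=0.3 from center) (perimeter = 2·16·2.985·sin(180°/16) = 18.63 mm). So its perimeter = 18.63 mm. Layer 27 is larger (18.63 vs 17.17 mm).

layer 27 (z = 2.7 mm)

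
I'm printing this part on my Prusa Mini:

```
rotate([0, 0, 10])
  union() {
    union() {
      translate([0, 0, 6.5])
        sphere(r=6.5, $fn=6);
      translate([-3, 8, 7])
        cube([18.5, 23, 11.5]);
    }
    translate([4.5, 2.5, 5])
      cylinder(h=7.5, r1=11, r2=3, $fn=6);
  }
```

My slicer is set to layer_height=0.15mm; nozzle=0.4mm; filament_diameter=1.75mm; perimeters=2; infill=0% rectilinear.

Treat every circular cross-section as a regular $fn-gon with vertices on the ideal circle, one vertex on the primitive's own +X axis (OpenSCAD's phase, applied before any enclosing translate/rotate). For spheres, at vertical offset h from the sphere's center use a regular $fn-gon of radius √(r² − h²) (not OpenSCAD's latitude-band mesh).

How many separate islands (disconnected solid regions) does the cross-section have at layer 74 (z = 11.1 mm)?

2

At z = 11.1 mm: the r=6.5 sphere contributes a regular 6-gon of circumradius √(6.5²−4.6²) = 4.592; the cube at (-3, 8) (footprint 18.5×23) is included at this height; Combining (union): the 2 present regions are separate (no shared area or edge), so areas and boundary lengths simply add and each stays a separate island — 2 connected regions; the cone at (4.5, 2.5): at t=0.813 of its height the radius interpolates to r₁+(r₂−r₁)t = 4.493, giving a regular 6-gon of that circumradius; Taking the union: the regions partially overlap (shared area 14.49 mm²), so overlapping operands fuse into one piece — 2 connected regions; (whole slice rotated 10° about Z — lengths, areas and connectivity unchanged). Overall, the cross-section has 2 separate islands. Island count = 2.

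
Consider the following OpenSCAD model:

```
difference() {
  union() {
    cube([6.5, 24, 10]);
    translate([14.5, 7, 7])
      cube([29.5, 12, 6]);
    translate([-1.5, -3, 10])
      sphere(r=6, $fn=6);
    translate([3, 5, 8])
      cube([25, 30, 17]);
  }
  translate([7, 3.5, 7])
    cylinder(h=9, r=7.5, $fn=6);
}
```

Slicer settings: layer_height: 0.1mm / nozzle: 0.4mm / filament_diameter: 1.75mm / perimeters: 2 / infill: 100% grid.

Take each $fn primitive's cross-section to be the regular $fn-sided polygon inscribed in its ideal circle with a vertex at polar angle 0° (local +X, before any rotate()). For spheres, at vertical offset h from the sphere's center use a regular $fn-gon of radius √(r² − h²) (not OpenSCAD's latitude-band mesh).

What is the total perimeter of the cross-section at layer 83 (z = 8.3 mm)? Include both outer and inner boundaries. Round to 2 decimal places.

At z = 8.3 mm: the cube is present — its section is the full 6.5×24 rectangle (perimeter 61.00 mm); the cube at (14.5, 7) is present — its section is the full 29.5×12 rectangle (perimeter 83.00 mm); the r=6 sphere at (-1.5, -3) contributes a regular 6-gon of circumradius √(6²−1.7²) = 5.754 (perimeter = 2·6·5.754·sin(180°/6) = 34.52 mm); the cube at (3, 5) (footprint 25×30) is included at this height (perimeter 110.00 mm); Combining (union): the regions partially overlap (shared area 232.37 mm²), so the edge portions inside another operand are dropped and the merged outline is re-measured after clipping — boundary = 184.35 mm; the r=7.5 cylinder at (7, 3.5) contributes a regular 6-gon of circumradius 7.5 (perimeter = 2·6·7.500·sin(180°/6) = 45.00 mm); Taking the first minus the rest: starting from that combined region, the r=7.5 cylinder at (7, 3.5) partially overlaps it — only the 85.25 mm² overlap (of its 146.14 mm²) is removed, clipping the outline — boundary = 190.32 mm. Overall, the cross-section has 2 separate islands. Total boundary length (outer) = 190.32 mm.

190.32 mm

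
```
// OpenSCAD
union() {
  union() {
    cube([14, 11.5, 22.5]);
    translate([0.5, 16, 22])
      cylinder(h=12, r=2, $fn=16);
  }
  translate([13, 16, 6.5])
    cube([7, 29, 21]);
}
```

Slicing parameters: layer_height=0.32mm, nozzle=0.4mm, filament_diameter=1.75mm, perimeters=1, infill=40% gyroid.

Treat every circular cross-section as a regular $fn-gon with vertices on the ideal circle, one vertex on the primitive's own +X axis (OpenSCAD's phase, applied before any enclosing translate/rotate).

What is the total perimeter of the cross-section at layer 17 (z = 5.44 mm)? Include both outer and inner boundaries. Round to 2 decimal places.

At z = 5.44 mm: the cube (footprint 14×11.5) is included at this height (perimeter 51.00 mm); the cylinder at (0.5, 16) does not reach this height (z outside [22, 34]); Taking the union: only the 14×11.5 cube is present, so the union is just that shape — boundary = 51.00 mm; the cube at (13, 16) is absent (z outside [6.5, 27.5]); Merging all regions: only the result so far is present, so the union is just that shape — boundary = 51.00 mm. Overall, the cross-section is a single solid region. Total boundary length (outer) = 51.00 mm.

51.00 mm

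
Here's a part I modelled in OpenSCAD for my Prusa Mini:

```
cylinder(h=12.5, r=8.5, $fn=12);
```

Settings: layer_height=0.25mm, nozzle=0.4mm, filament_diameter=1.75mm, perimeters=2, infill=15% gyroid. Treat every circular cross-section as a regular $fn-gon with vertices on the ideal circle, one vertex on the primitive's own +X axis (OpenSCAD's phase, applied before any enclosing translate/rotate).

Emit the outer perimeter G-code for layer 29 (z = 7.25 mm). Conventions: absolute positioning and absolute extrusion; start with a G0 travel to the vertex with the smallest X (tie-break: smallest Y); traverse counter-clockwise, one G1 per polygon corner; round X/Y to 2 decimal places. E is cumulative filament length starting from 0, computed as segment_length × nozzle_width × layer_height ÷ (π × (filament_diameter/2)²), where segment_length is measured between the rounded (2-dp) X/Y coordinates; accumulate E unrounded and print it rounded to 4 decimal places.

At z = 7.25 mm: the cylinder: section is a regular 12-gon, circumradius r=8.5. The outline is a single polygon with 12 vertices. Extrusion per mm of travel: 0.4 × 0.25 / (π × 0.875²) = 0.041575. Accumulating E over each segment gives final E = 2.1949.

G0 X-8.50 Y0.00 Z7.25
G1 X-7.36 Y-4.25 E0.1829
G1 X-4.25 Y-7.36 E0.3658
G1 X0.00 Y-8.50 E0.5487
G1 X4.25 Y-7.36 E0.7317
G1 X7.36 Y-4.25 E0.9145
G1 X8.50 Y0.00 E1.0975
G1 X7.36 Y4.25 E1.2804
G1 X4.25 Y7.36 E1.4633
G1 X0.00 Y8.50 E1.6462
G1 X-4.25 Y7.36 E1.8292
G1 X-7.36 Y4.25 E2.0120
G1 X-8.50 Y0.00 E2.1949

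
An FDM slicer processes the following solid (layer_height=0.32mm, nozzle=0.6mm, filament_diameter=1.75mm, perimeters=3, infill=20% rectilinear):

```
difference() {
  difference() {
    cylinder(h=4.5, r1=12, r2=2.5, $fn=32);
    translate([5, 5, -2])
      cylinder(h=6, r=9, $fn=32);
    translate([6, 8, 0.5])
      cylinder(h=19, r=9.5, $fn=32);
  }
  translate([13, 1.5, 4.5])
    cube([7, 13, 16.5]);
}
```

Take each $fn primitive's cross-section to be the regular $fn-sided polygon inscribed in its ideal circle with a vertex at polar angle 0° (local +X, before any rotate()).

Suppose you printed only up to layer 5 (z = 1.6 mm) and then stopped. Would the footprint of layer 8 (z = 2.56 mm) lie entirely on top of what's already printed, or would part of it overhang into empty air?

Compare the two slices. At z = 1.6: the cone contributes a regular 32-gon of circumradius 8.622 (interpolated between r1=12 and r2=2.5 at t=0.356) (area = (32/2)·8.622²·sin(360°/32) = 232.06 mm²); the r=9 cylinder at (5, 5) gives a regular 32-gon of circumradius 9 (constant along its height) (area = (32/2)·9.000²·sin(360°/32) = 252.84 mm²); the cylinder at (6, 8): section is a regular 32-gon, circumradius r=9.5 (area = (32/2)·9.500²·sin(360°/32) = 281.71 mm²); Taking the first minus the rest: starting from the cone (232.06 mm²), the r=9 cylinder at (5, 5) partially overlaps it — only the 121.49 mm² overlap (of its 252.84 mm²) is removed, clipping the outline; the r=9.5 cylinder at (6, 8) misses the remaining region (no effect) — area = 110.57 mm²; the cube at (13, 1.5) is absent (z outside [4.5, 21]); Taking the first minus the rest: none of the subtracted shapes is present at this height, so that combined region is unchanged — area = 110.57 mm². At z = 2.56: the cone: at t=0.569 of its height the radius interpolates to r₁+(r₂−r₁)t = 6.596, giving a regular 32-gon of that circumradius (area = (32/2)·6.596²·sin(360°/32) = 135.79 mm²); the cylinder at (5, 5): section is a regular 32-gon, circumradius r=9 (area = (32/2)·9.000²·sin(360°/32) = 252.84 mm²); the cylinder at (6, 8): section is a regular 32-gon, circumradius r=9.5 (area = (32/2)·9.500²·sin(360°/32) = 281.71 mm²); Taking the first minus the rest: starting from the cone (135.79 mm²), the r=9 cylinder at (5, 5) partially overlaps it — only the 81.30 mm² overlap (of its 252.84 mm²) is removed, clipping the outline; the r=9.5 cylinder at (6, 8) misses the remaining region (no effect) — area = 54.49 mm²; the cube at (13, 1.5) is not intersected at this z (z outside [4.5, 21]); Taking the first minus the rest: none of the subtracted shapes is present at this height, so that combined region is unchanged — area = 54.49 mm². Checking containment: the cross-section at z = 2.56 is a subset of the cross-section at z = 1.6.

entirely on top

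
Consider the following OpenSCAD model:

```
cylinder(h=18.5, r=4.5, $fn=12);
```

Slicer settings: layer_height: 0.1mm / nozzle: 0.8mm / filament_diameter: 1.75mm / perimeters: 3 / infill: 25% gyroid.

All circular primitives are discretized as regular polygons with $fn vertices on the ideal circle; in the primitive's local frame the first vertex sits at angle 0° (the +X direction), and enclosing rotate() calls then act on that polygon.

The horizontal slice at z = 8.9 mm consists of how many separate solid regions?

At z = 8.9 mm: the r=4.5 cylinder contributes a regular 12-gon of circumradius 4.5. The result has 1 disconnected region.

1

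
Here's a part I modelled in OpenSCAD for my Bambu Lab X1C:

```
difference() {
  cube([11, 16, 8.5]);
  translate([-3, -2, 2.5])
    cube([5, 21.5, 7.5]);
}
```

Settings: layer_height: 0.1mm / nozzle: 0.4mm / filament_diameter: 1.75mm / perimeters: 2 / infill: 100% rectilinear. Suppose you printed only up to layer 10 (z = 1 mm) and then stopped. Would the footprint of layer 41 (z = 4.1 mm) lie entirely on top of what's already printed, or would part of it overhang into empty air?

Compare the two slices. At z = 1: the cube (footprint 11×16) is included at this height (area 176.00 mm²); the cube at (-3, -2) is absent (z outside [2.5, 10]); Subtracting the remaining from the first: none of the subtracted shapes is present at this height, so the 11×16 cube is unchanged — area = 176.00 mm². At z = 4.1: the cube (footprint 11×16) is included at this height (area 176.00 mm²); the 5×21.5 cube at (-3, -2) contributes its full rectangle (area 107.50 mm²); Subtracting the remaining from the first: starting from the 11×16 cube (176.00 mm²), the 5×21.5 cube at (-3, -2) partially overlaps it — only the 32.00 mm² overlap (of its 107.50 mm²) is removed, clipping the outline — area = 144.00 mm². Checking containment: the cross-section at z = 4.1 is a subset of the cross-section at z = 1.

entirely on top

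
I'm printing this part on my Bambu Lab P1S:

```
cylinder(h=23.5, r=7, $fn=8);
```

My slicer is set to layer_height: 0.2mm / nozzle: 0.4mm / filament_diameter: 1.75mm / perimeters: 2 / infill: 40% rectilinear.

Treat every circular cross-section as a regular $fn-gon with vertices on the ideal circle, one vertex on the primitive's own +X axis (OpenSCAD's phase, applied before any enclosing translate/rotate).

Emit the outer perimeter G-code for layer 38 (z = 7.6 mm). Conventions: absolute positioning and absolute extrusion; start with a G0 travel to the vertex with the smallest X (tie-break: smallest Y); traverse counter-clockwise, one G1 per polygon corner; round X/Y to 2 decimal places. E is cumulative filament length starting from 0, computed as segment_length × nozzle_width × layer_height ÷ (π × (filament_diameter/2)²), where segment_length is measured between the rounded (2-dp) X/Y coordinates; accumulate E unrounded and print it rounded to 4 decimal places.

G0 X-7.00 Y0.00 Z7.60
G1 X-4.95 Y-4.95 E0.1782
G1 X0.00 Y-7.00 E0.3564
G1 X4.95 Y-4.95 E0.5346
G1 X7.00 Y0.00 E0.7128
G1 X4.95 Y4.95 E0.8910
G1 X0.00 Y7.00 E1.0692
G1 X-4.95 Y4.95 E1.2474
G1 X-7.00 Y0.00 E1.4256

At z = 7.6 mm: the r=7 cylinder contributes a regular 8-gon of circumradius 7. The outline is a single polygon with 8 vertices. Extrusion per mm of travel: 0.4 × 0.2 / (π × 0.875²) = 0.033260. Accumulating E over each segment gives final E = 1.4256.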